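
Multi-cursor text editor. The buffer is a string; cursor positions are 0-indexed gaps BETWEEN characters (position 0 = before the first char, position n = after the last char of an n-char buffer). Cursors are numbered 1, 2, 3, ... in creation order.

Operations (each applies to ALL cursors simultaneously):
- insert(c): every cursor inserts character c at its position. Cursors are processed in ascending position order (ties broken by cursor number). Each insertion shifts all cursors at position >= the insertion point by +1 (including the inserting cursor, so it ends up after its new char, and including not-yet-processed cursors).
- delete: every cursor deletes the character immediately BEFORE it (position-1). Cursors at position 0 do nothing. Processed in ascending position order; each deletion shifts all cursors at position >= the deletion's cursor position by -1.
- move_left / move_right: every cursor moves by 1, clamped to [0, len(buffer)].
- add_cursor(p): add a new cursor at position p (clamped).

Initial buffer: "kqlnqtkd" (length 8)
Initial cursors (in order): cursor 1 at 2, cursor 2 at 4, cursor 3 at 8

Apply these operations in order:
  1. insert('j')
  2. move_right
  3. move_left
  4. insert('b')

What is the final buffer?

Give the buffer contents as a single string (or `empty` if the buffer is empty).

Answer: kqjblnjbqtkdbj

Derivation:
After op 1 (insert('j')): buffer="kqjlnjqtkdj" (len 11), cursors c1@3 c2@6 c3@11, authorship ..1..2....3
After op 2 (move_right): buffer="kqjlnjqtkdj" (len 11), cursors c1@4 c2@7 c3@11, authorship ..1..2....3
After op 3 (move_left): buffer="kqjlnjqtkdj" (len 11), cursors c1@3 c2@6 c3@10, authorship ..1..2....3
After op 4 (insert('b')): buffer="kqjblnjbqtkdbj" (len 14), cursors c1@4 c2@8 c3@13, authorship ..11..22....33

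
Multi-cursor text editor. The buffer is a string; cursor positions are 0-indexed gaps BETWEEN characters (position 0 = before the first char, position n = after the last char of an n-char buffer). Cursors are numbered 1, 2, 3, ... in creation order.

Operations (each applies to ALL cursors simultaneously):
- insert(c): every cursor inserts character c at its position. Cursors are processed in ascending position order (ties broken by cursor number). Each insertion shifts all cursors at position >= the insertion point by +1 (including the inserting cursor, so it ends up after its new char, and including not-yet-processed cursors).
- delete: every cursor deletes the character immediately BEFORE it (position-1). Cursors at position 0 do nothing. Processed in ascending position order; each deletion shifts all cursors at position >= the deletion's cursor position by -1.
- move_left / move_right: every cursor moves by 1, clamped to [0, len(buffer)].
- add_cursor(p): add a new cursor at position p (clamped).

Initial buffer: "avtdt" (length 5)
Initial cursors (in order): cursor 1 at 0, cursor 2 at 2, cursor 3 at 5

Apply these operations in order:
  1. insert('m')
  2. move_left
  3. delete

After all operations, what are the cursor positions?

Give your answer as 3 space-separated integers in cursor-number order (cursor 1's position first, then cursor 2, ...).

After op 1 (insert('m')): buffer="mavmtdtm" (len 8), cursors c1@1 c2@4 c3@8, authorship 1..2...3
After op 2 (move_left): buffer="mavmtdtm" (len 8), cursors c1@0 c2@3 c3@7, authorship 1..2...3
After op 3 (delete): buffer="mamtdm" (len 6), cursors c1@0 c2@2 c3@5, authorship 1.2..3

Answer: 0 2 5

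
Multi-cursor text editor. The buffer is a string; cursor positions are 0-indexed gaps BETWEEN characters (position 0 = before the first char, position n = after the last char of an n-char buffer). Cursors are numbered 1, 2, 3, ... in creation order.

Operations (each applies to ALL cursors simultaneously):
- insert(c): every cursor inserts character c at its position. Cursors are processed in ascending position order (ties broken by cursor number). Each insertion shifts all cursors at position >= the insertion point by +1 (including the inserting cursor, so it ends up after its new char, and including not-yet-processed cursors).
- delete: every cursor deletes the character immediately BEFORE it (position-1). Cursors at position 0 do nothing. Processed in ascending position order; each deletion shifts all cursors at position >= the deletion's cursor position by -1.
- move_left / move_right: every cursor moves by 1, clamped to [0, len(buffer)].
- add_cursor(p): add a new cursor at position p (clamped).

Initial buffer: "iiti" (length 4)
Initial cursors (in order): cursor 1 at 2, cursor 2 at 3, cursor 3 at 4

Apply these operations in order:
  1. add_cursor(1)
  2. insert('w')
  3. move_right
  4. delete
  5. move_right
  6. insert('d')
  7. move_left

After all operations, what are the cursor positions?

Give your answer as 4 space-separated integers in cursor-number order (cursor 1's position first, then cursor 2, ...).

Answer: 7 7 7 3

Derivation:
After op 1 (add_cursor(1)): buffer="iiti" (len 4), cursors c4@1 c1@2 c2@3 c3@4, authorship ....
After op 2 (insert('w')): buffer="iwiwtwiw" (len 8), cursors c4@2 c1@4 c2@6 c3@8, authorship .4.1.2.3
After op 3 (move_right): buffer="iwiwtwiw" (len 8), cursors c4@3 c1@5 c2@7 c3@8, authorship .4.1.2.3
After op 4 (delete): buffer="iwww" (len 4), cursors c4@2 c1@3 c2@4 c3@4, authorship .412
After op 5 (move_right): buffer="iwww" (len 4), cursors c4@3 c1@4 c2@4 c3@4, authorship .412
After op 6 (insert('d')): buffer="iwwdwddd" (len 8), cursors c4@4 c1@8 c2@8 c3@8, authorship .4142123
After op 7 (move_left): buffer="iwwdwddd" (len 8), cursors c4@3 c1@7 c2@7 c3@7, authorship .4142123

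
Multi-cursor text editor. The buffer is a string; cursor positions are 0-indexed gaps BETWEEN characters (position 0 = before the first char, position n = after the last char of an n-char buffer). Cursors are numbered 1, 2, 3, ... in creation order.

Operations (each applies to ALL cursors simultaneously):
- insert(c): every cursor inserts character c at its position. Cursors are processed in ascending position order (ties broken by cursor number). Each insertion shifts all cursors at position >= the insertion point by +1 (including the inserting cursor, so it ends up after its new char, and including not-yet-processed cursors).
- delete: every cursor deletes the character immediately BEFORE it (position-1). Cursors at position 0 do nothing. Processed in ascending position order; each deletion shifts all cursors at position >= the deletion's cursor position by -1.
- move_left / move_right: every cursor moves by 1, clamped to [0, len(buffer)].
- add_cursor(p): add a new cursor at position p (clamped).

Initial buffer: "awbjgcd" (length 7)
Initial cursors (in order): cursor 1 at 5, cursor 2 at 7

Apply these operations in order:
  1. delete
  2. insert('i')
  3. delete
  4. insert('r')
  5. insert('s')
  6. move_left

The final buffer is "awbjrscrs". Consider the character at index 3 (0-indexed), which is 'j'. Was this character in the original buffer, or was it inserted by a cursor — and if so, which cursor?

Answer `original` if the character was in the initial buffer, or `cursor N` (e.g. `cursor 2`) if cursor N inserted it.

Answer: original

Derivation:
After op 1 (delete): buffer="awbjc" (len 5), cursors c1@4 c2@5, authorship .....
After op 2 (insert('i')): buffer="awbjici" (len 7), cursors c1@5 c2@7, authorship ....1.2
After op 3 (delete): buffer="awbjc" (len 5), cursors c1@4 c2@5, authorship .....
After op 4 (insert('r')): buffer="awbjrcr" (len 7), cursors c1@5 c2@7, authorship ....1.2
After op 5 (insert('s')): buffer="awbjrscrs" (len 9), cursors c1@6 c2@9, authorship ....11.22
After op 6 (move_left): buffer="awbjrscrs" (len 9), cursors c1@5 c2@8, authorship ....11.22
Authorship (.=original, N=cursor N): . . . . 1 1 . 2 2
Index 3: author = original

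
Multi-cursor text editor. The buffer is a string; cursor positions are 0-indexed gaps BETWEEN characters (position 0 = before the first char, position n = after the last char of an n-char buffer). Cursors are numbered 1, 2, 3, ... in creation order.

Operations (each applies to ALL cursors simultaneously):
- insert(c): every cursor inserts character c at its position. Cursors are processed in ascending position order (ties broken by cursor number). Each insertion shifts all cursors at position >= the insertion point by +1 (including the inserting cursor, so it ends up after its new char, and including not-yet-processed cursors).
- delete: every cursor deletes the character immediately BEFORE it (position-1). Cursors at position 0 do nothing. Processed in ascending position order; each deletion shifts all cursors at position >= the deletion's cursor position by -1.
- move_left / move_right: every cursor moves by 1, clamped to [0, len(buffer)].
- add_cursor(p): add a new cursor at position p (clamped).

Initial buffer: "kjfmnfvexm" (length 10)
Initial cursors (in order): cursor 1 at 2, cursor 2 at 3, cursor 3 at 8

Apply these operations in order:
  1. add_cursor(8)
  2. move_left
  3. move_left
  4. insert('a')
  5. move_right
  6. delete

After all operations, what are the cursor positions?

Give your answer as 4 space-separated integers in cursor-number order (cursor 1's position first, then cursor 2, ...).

After op 1 (add_cursor(8)): buffer="kjfmnfvexm" (len 10), cursors c1@2 c2@3 c3@8 c4@8, authorship ..........
After op 2 (move_left): buffer="kjfmnfvexm" (len 10), cursors c1@1 c2@2 c3@7 c4@7, authorship ..........
After op 3 (move_left): buffer="kjfmnfvexm" (len 10), cursors c1@0 c2@1 c3@6 c4@6, authorship ..........
After op 4 (insert('a')): buffer="akajfmnfaavexm" (len 14), cursors c1@1 c2@3 c3@10 c4@10, authorship 1.2.....34....
After op 5 (move_right): buffer="akajfmnfaavexm" (len 14), cursors c1@2 c2@4 c3@11 c4@11, authorship 1.2.....34....
After op 6 (delete): buffer="aafmnfaexm" (len 10), cursors c1@1 c2@2 c3@7 c4@7, authorship 12....3...

Answer: 1 2 7 7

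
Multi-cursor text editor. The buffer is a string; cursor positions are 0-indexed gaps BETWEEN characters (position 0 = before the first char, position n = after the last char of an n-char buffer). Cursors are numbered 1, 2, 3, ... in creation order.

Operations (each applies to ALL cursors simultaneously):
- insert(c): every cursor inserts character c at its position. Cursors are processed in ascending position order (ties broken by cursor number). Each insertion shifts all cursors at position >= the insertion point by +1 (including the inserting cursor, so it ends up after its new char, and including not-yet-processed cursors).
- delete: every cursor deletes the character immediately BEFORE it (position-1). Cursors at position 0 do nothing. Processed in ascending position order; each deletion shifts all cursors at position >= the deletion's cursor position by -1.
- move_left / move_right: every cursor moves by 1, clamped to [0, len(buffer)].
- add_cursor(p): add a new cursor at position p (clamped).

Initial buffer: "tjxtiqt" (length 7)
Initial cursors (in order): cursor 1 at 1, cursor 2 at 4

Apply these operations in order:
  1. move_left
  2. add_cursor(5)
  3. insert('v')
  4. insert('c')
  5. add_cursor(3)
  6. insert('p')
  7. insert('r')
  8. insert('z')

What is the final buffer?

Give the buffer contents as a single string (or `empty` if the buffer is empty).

Answer: vcprztprzjxvcprztivcprzqt

Derivation:
After op 1 (move_left): buffer="tjxtiqt" (len 7), cursors c1@0 c2@3, authorship .......
After op 2 (add_cursor(5)): buffer="tjxtiqt" (len 7), cursors c1@0 c2@3 c3@5, authorship .......
After op 3 (insert('v')): buffer="vtjxvtivqt" (len 10), cursors c1@1 c2@5 c3@8, authorship 1...2..3..
After op 4 (insert('c')): buffer="vctjxvctivcqt" (len 13), cursors c1@2 c2@7 c3@11, authorship 11...22..33..
After op 5 (add_cursor(3)): buffer="vctjxvctivcqt" (len 13), cursors c1@2 c4@3 c2@7 c3@11, authorship 11...22..33..
After op 6 (insert('p')): buffer="vcptpjxvcptivcpqt" (len 17), cursors c1@3 c4@5 c2@10 c3@15, authorship 111.4..222..333..
After op 7 (insert('r')): buffer="vcprtprjxvcprtivcprqt" (len 21), cursors c1@4 c4@7 c2@13 c3@19, authorship 1111.44..2222..3333..
After op 8 (insert('z')): buffer="vcprztprzjxvcprztivcprzqt" (len 25), cursors c1@5 c4@9 c2@16 c3@23, authorship 11111.444..22222..33333..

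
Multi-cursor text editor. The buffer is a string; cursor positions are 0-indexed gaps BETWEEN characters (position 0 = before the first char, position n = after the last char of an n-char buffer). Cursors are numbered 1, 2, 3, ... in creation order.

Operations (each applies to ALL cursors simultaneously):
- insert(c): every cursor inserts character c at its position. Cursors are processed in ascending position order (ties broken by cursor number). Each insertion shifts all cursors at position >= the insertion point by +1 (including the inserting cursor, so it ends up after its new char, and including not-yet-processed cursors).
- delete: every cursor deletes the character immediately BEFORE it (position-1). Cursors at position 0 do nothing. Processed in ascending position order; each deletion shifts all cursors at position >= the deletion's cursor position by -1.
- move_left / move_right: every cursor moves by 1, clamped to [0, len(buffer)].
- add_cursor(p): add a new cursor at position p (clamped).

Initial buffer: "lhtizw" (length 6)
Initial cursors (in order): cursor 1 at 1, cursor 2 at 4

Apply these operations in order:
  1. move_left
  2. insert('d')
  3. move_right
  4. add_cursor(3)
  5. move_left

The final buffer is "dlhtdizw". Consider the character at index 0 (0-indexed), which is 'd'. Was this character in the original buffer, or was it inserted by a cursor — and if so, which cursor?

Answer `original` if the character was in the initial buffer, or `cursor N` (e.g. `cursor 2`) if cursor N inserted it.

After op 1 (move_left): buffer="lhtizw" (len 6), cursors c1@0 c2@3, authorship ......
After op 2 (insert('d')): buffer="dlhtdizw" (len 8), cursors c1@1 c2@5, authorship 1...2...
After op 3 (move_right): buffer="dlhtdizw" (len 8), cursors c1@2 c2@6, authorship 1...2...
After op 4 (add_cursor(3)): buffer="dlhtdizw" (len 8), cursors c1@2 c3@3 c2@6, authorship 1...2...
After op 5 (move_left): buffer="dlhtdizw" (len 8), cursors c1@1 c3@2 c2@5, authorship 1...2...
Authorship (.=original, N=cursor N): 1 . . . 2 . . .
Index 0: author = 1

Answer: cursor 1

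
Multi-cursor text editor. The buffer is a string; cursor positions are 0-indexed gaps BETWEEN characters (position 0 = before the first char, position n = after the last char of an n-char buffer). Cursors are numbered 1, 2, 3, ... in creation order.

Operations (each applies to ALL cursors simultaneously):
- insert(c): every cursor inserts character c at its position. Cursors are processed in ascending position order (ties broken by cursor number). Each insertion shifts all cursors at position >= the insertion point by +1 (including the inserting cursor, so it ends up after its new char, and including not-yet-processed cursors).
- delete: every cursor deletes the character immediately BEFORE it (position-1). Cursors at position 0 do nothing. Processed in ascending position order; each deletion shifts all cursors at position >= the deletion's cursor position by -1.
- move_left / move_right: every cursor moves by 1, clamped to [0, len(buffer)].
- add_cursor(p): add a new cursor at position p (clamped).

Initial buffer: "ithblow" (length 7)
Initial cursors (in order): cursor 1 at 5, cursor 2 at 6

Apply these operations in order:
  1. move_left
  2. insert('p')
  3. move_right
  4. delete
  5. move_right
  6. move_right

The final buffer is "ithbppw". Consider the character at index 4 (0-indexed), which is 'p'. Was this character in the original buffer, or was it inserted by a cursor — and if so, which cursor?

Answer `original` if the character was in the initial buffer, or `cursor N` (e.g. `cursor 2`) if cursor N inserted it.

After op 1 (move_left): buffer="ithblow" (len 7), cursors c1@4 c2@5, authorship .......
After op 2 (insert('p')): buffer="ithbplpow" (len 9), cursors c1@5 c2@7, authorship ....1.2..
After op 3 (move_right): buffer="ithbplpow" (len 9), cursors c1@6 c2@8, authorship ....1.2..
After op 4 (delete): buffer="ithbppw" (len 7), cursors c1@5 c2@6, authorship ....12.
After op 5 (move_right): buffer="ithbppw" (len 7), cursors c1@6 c2@7, authorship ....12.
After op 6 (move_right): buffer="ithbppw" (len 7), cursors c1@7 c2@7, authorship ....12.
Authorship (.=original, N=cursor N): . . . . 1 2 .
Index 4: author = 1

Answer: cursor 1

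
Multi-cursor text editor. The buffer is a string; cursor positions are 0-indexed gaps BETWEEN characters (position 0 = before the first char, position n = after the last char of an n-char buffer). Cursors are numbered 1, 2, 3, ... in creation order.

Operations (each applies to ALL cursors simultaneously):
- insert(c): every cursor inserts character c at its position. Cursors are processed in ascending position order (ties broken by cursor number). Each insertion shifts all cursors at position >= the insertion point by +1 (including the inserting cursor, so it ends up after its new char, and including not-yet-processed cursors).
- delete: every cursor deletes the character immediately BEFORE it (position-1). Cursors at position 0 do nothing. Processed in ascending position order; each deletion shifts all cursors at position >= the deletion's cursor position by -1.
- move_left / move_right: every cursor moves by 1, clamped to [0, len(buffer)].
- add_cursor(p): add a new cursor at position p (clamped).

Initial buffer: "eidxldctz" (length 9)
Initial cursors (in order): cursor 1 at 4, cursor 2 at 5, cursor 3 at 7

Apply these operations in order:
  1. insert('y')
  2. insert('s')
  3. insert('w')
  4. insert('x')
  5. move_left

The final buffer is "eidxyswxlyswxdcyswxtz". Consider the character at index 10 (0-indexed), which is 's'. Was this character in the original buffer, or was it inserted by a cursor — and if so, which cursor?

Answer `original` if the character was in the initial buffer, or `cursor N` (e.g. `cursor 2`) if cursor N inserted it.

After op 1 (insert('y')): buffer="eidxylydcytz" (len 12), cursors c1@5 c2@7 c3@10, authorship ....1.2..3..
After op 2 (insert('s')): buffer="eidxyslysdcystz" (len 15), cursors c1@6 c2@9 c3@13, authorship ....11.22..33..
After op 3 (insert('w')): buffer="eidxyswlyswdcyswtz" (len 18), cursors c1@7 c2@11 c3@16, authorship ....111.222..333..
After op 4 (insert('x')): buffer="eidxyswxlyswxdcyswxtz" (len 21), cursors c1@8 c2@13 c3@19, authorship ....1111.2222..3333..
After op 5 (move_left): buffer="eidxyswxlyswxdcyswxtz" (len 21), cursors c1@7 c2@12 c3@18, authorship ....1111.2222..3333..
Authorship (.=original, N=cursor N): . . . . 1 1 1 1 . 2 2 2 2 . . 3 3 3 3 . .
Index 10: author = 2

Answer: cursor 2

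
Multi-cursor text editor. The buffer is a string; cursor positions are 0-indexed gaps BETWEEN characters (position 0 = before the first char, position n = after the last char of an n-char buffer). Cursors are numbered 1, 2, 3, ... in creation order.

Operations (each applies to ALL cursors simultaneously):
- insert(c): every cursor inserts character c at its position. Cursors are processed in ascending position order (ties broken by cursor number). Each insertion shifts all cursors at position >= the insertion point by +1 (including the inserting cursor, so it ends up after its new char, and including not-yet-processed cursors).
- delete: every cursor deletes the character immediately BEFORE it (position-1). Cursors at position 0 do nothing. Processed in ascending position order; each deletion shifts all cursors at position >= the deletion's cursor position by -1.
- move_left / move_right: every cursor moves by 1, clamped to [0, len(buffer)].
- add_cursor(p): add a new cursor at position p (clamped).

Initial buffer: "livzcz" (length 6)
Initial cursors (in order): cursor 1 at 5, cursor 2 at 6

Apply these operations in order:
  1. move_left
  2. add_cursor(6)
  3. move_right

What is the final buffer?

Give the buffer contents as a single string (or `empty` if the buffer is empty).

After op 1 (move_left): buffer="livzcz" (len 6), cursors c1@4 c2@5, authorship ......
After op 2 (add_cursor(6)): buffer="livzcz" (len 6), cursors c1@4 c2@5 c3@6, authorship ......
After op 3 (move_right): buffer="livzcz" (len 6), cursors c1@5 c2@6 c3@6, authorship ......

Answer: livzcz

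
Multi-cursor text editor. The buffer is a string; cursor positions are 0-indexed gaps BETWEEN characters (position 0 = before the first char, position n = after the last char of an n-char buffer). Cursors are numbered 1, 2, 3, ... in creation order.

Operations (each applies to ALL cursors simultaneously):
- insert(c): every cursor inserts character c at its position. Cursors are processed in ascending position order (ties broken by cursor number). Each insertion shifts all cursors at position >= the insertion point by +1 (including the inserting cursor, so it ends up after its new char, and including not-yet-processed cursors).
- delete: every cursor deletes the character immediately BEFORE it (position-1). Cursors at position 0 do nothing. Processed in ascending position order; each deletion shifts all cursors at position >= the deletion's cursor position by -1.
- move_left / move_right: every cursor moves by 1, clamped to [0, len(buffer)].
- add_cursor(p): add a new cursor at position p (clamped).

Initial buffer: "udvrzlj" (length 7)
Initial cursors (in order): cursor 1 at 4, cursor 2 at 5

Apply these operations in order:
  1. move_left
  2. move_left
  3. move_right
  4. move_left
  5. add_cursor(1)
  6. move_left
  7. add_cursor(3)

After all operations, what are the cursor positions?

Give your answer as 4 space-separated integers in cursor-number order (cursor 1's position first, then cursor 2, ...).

After op 1 (move_left): buffer="udvrzlj" (len 7), cursors c1@3 c2@4, authorship .......
After op 2 (move_left): buffer="udvrzlj" (len 7), cursors c1@2 c2@3, authorship .......
After op 3 (move_right): buffer="udvrzlj" (len 7), cursors c1@3 c2@4, authorship .......
After op 4 (move_left): buffer="udvrzlj" (len 7), cursors c1@2 c2@3, authorship .......
After op 5 (add_cursor(1)): buffer="udvrzlj" (len 7), cursors c3@1 c1@2 c2@3, authorship .......
After op 6 (move_left): buffer="udvrzlj" (len 7), cursors c3@0 c1@1 c2@2, authorship .......
After op 7 (add_cursor(3)): buffer="udvrzlj" (len 7), cursors c3@0 c1@1 c2@2 c4@3, authorship .......

Answer: 1 2 0 3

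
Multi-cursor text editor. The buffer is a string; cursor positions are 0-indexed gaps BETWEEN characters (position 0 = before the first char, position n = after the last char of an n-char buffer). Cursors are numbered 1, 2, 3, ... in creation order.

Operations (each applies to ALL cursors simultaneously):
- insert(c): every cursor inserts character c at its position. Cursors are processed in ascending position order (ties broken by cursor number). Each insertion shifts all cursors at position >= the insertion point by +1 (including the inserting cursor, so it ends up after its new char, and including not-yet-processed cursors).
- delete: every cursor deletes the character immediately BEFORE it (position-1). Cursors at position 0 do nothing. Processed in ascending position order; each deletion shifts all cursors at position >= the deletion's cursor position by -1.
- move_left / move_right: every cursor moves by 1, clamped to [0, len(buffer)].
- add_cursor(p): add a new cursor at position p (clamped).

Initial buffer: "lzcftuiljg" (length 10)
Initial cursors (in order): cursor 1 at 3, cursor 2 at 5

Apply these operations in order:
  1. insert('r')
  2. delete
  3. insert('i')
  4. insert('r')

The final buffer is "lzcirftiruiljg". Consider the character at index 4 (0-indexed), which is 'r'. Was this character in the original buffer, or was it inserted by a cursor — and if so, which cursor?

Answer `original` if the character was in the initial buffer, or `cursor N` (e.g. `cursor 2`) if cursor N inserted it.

Answer: cursor 1

Derivation:
After op 1 (insert('r')): buffer="lzcrftruiljg" (len 12), cursors c1@4 c2@7, authorship ...1..2.....
After op 2 (delete): buffer="lzcftuiljg" (len 10), cursors c1@3 c2@5, authorship ..........
After op 3 (insert('i')): buffer="lzciftiuiljg" (len 12), cursors c1@4 c2@7, authorship ...1..2.....
After op 4 (insert('r')): buffer="lzcirftiruiljg" (len 14), cursors c1@5 c2@9, authorship ...11..22.....
Authorship (.=original, N=cursor N): . . . 1 1 . . 2 2 . . . . .
Index 4: author = 1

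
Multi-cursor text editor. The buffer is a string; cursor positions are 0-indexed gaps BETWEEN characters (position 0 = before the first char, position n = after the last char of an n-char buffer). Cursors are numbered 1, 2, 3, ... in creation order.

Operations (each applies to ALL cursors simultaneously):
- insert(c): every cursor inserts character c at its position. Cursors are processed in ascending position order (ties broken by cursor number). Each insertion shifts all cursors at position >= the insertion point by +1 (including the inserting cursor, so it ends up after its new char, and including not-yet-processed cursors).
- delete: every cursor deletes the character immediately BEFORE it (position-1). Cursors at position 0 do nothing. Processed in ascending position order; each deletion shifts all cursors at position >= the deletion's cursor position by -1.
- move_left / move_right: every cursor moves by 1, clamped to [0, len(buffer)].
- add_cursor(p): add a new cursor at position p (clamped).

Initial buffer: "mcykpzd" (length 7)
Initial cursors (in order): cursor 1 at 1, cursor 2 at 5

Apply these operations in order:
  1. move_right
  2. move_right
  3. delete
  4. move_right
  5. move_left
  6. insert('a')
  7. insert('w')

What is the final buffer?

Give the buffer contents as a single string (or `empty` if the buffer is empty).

Answer: mcawkpawz

Derivation:
After op 1 (move_right): buffer="mcykpzd" (len 7), cursors c1@2 c2@6, authorship .......
After op 2 (move_right): buffer="mcykpzd" (len 7), cursors c1@3 c2@7, authorship .......
After op 3 (delete): buffer="mckpz" (len 5), cursors c1@2 c2@5, authorship .....
After op 4 (move_right): buffer="mckpz" (len 5), cursors c1@3 c2@5, authorship .....
After op 5 (move_left): buffer="mckpz" (len 5), cursors c1@2 c2@4, authorship .....
After op 6 (insert('a')): buffer="mcakpaz" (len 7), cursors c1@3 c2@6, authorship ..1..2.
After op 7 (insert('w')): buffer="mcawkpawz" (len 9), cursors c1@4 c2@8, authorship ..11..22.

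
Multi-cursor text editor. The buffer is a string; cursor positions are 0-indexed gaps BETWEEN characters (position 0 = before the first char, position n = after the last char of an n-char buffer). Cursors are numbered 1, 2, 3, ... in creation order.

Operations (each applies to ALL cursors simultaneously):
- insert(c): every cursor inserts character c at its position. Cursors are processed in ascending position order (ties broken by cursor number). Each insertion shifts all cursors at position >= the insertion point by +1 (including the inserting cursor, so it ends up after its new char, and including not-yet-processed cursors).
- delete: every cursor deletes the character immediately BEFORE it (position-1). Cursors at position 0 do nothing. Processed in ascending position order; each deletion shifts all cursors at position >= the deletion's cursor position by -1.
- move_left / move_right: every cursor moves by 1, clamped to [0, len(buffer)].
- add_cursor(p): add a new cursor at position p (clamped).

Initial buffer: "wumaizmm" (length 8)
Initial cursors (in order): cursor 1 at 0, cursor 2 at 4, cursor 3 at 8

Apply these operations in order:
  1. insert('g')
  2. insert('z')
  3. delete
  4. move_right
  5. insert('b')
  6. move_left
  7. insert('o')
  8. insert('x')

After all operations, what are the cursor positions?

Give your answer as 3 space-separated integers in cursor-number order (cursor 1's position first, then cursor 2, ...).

After op 1 (insert('g')): buffer="gwumagizmmg" (len 11), cursors c1@1 c2@6 c3@11, authorship 1....2....3
After op 2 (insert('z')): buffer="gzwumagzizmmgz" (len 14), cursors c1@2 c2@8 c3@14, authorship 11....22....33
After op 3 (delete): buffer="gwumagizmmg" (len 11), cursors c1@1 c2@6 c3@11, authorship 1....2....3
After op 4 (move_right): buffer="gwumagizmmg" (len 11), cursors c1@2 c2@7 c3@11, authorship 1....2....3
After op 5 (insert('b')): buffer="gwbumagibzmmgb" (len 14), cursors c1@3 c2@9 c3@14, authorship 1.1...2.2...33
After op 6 (move_left): buffer="gwbumagibzmmgb" (len 14), cursors c1@2 c2@8 c3@13, authorship 1.1...2.2...33
After op 7 (insert('o')): buffer="gwobumagiobzmmgob" (len 17), cursors c1@3 c2@10 c3@16, authorship 1.11...2.22...333
After op 8 (insert('x')): buffer="gwoxbumagioxbzmmgoxb" (len 20), cursors c1@4 c2@12 c3@19, authorship 1.111...2.222...3333

Answer: 4 12 19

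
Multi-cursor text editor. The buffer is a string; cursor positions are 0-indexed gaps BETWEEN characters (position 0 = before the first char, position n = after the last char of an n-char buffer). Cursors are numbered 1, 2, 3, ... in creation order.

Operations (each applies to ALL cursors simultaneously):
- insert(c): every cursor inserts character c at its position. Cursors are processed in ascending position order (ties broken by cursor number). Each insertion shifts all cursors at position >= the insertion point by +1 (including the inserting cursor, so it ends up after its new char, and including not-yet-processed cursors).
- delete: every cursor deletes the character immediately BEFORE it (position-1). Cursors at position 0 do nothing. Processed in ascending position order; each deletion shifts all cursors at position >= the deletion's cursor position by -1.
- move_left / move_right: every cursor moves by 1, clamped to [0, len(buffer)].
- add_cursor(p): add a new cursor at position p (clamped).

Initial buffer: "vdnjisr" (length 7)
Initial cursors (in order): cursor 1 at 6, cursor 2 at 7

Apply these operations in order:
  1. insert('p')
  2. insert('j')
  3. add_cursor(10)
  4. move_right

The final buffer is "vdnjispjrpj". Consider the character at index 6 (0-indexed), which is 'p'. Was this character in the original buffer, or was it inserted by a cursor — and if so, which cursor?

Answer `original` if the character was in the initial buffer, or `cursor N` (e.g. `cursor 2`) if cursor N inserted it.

After op 1 (insert('p')): buffer="vdnjisprp" (len 9), cursors c1@7 c2@9, authorship ......1.2
After op 2 (insert('j')): buffer="vdnjispjrpj" (len 11), cursors c1@8 c2@11, authorship ......11.22
After op 3 (add_cursor(10)): buffer="vdnjispjrpj" (len 11), cursors c1@8 c3@10 c2@11, authorship ......11.22
After op 4 (move_right): buffer="vdnjispjrpj" (len 11), cursors c1@9 c2@11 c3@11, authorship ......11.22
Authorship (.=original, N=cursor N): . . . . . . 1 1 . 2 2
Index 6: author = 1

Answer: cursor 1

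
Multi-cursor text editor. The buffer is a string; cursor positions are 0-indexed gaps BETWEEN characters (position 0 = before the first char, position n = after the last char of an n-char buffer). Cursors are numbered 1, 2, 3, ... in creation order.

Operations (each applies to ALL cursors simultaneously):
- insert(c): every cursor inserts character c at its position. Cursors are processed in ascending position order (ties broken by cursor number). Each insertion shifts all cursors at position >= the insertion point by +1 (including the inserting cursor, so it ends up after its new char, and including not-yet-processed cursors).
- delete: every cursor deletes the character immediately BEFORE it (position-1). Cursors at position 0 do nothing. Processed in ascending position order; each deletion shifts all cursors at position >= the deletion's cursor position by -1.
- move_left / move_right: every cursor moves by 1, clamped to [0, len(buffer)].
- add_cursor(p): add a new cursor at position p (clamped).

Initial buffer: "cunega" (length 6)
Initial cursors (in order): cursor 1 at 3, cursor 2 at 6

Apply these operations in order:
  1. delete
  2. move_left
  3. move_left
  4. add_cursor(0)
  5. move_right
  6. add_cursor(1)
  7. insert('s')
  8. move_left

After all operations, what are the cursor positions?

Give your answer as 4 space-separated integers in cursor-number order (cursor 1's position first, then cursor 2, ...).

After op 1 (delete): buffer="cueg" (len 4), cursors c1@2 c2@4, authorship ....
After op 2 (move_left): buffer="cueg" (len 4), cursors c1@1 c2@3, authorship ....
After op 3 (move_left): buffer="cueg" (len 4), cursors c1@0 c2@2, authorship ....
After op 4 (add_cursor(0)): buffer="cueg" (len 4), cursors c1@0 c3@0 c2@2, authorship ....
After op 5 (move_right): buffer="cueg" (len 4), cursors c1@1 c3@1 c2@3, authorship ....
After op 6 (add_cursor(1)): buffer="cueg" (len 4), cursors c1@1 c3@1 c4@1 c2@3, authorship ....
After op 7 (insert('s')): buffer="csssuesg" (len 8), cursors c1@4 c3@4 c4@4 c2@7, authorship .134..2.
After op 8 (move_left): buffer="csssuesg" (len 8), cursors c1@3 c3@3 c4@3 c2@6, authorship .134..2.

Answer: 3 6 3 3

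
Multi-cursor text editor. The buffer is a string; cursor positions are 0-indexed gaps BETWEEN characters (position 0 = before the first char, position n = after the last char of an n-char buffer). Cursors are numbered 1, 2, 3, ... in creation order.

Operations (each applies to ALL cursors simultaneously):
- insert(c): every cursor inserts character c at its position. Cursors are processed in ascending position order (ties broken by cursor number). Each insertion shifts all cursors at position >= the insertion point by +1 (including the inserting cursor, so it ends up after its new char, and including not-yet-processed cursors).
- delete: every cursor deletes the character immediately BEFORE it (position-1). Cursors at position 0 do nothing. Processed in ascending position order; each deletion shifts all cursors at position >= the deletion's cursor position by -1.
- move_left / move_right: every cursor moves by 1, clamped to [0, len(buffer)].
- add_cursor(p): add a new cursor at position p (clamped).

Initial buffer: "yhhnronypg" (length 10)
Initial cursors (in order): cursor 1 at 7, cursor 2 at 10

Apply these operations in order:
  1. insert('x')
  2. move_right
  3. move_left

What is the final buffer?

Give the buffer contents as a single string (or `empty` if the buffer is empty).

After op 1 (insert('x')): buffer="yhhnronxypgx" (len 12), cursors c1@8 c2@12, authorship .......1...2
After op 2 (move_right): buffer="yhhnronxypgx" (len 12), cursors c1@9 c2@12, authorship .......1...2
After op 3 (move_left): buffer="yhhnronxypgx" (len 12), cursors c1@8 c2@11, authorship .......1...2

Answer: yhhnronxypgx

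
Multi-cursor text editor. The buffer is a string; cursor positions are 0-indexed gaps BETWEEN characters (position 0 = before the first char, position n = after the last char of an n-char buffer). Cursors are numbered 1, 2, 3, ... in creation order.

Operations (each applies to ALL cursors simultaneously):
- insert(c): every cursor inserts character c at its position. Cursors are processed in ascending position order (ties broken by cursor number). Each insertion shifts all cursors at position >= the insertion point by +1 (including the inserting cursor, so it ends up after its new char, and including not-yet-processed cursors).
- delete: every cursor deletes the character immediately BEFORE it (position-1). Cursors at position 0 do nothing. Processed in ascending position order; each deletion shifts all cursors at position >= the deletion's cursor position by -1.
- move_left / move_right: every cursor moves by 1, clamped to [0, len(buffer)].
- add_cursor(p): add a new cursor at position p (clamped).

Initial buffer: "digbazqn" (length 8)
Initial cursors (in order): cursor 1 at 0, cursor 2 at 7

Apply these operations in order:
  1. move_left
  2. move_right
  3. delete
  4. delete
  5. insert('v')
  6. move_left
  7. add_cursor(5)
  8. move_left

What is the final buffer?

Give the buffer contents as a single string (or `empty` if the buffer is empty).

After op 1 (move_left): buffer="digbazqn" (len 8), cursors c1@0 c2@6, authorship ........
After op 2 (move_right): buffer="digbazqn" (len 8), cursors c1@1 c2@7, authorship ........
After op 3 (delete): buffer="igbazn" (len 6), cursors c1@0 c2@5, authorship ......
After op 4 (delete): buffer="igban" (len 5), cursors c1@0 c2@4, authorship .....
After op 5 (insert('v')): buffer="vigbavn" (len 7), cursors c1@1 c2@6, authorship 1....2.
After op 6 (move_left): buffer="vigbavn" (len 7), cursors c1@0 c2@5, authorship 1....2.
After op 7 (add_cursor(5)): buffer="vigbavn" (len 7), cursors c1@0 c2@5 c3@5, authorship 1....2.
After op 8 (move_left): buffer="vigbavn" (len 7), cursors c1@0 c2@4 c3@4, authorship 1....2.

Answer: vigbavn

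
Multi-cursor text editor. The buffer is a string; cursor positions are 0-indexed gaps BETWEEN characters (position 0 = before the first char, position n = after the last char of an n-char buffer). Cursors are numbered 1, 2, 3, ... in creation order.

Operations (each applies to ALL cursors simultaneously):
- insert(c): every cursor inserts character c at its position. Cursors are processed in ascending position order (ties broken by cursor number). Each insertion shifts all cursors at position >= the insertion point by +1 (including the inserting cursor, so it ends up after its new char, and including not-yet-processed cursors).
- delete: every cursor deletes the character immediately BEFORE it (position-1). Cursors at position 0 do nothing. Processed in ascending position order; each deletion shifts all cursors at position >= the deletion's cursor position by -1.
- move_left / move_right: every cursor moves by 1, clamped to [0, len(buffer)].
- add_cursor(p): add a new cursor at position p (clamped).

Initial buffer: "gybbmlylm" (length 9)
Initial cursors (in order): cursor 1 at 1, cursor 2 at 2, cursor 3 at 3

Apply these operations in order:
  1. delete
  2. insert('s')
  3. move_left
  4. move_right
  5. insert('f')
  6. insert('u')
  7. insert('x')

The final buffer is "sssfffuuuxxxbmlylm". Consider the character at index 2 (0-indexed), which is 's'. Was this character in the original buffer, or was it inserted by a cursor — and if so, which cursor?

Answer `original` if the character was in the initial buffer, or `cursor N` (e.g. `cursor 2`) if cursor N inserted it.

Answer: cursor 3

Derivation:
After op 1 (delete): buffer="bmlylm" (len 6), cursors c1@0 c2@0 c3@0, authorship ......
After op 2 (insert('s')): buffer="sssbmlylm" (len 9), cursors c1@3 c2@3 c3@3, authorship 123......
After op 3 (move_left): buffer="sssbmlylm" (len 9), cursors c1@2 c2@2 c3@2, authorship 123......
After op 4 (move_right): buffer="sssbmlylm" (len 9), cursors c1@3 c2@3 c3@3, authorship 123......
After op 5 (insert('f')): buffer="sssfffbmlylm" (len 12), cursors c1@6 c2@6 c3@6, authorship 123123......
After op 6 (insert('u')): buffer="sssfffuuubmlylm" (len 15), cursors c1@9 c2@9 c3@9, authorship 123123123......
After op 7 (insert('x')): buffer="sssfffuuuxxxbmlylm" (len 18), cursors c1@12 c2@12 c3@12, authorship 123123123123......
Authorship (.=original, N=cursor N): 1 2 3 1 2 3 1 2 3 1 2 3 . . . . . .
Index 2: author = 3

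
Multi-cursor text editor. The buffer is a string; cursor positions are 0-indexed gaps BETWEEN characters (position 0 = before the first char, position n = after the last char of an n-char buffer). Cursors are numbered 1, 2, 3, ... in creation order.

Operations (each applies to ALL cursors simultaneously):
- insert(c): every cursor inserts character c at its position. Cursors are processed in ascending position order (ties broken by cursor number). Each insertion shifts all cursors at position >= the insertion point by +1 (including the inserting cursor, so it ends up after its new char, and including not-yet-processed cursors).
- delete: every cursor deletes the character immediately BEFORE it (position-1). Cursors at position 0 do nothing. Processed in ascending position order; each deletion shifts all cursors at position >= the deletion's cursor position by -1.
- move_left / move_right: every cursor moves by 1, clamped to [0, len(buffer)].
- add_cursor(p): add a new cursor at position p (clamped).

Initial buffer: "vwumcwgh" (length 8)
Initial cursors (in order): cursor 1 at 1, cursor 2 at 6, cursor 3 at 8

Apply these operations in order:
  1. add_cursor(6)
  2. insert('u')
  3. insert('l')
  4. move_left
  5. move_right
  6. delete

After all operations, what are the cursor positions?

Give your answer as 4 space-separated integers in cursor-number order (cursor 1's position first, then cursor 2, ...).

Answer: 2 9 12 9

Derivation:
After op 1 (add_cursor(6)): buffer="vwumcwgh" (len 8), cursors c1@1 c2@6 c4@6 c3@8, authorship ........
After op 2 (insert('u')): buffer="vuwumcwuughu" (len 12), cursors c1@2 c2@9 c4@9 c3@12, authorship .1.....24..3
After op 3 (insert('l')): buffer="vulwumcwuullghul" (len 16), cursors c1@3 c2@12 c4@12 c3@16, authorship .11.....2424..33
After op 4 (move_left): buffer="vulwumcwuullghul" (len 16), cursors c1@2 c2@11 c4@11 c3@15, authorship .11.....2424..33
After op 5 (move_right): buffer="vulwumcwuullghul" (len 16), cursors c1@3 c2@12 c4@12 c3@16, authorship .11.....2424..33
After op 6 (delete): buffer="vuwumcwuughu" (len 12), cursors c1@2 c2@9 c4@9 c3@12, authorship .1.....24..3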